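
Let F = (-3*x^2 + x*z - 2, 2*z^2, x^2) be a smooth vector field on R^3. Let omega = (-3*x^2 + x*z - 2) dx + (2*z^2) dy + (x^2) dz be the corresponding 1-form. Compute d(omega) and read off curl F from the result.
d(omega) = (-4*z) dy ∧ dz + (-x) dz ∧ dx + (0) dx ∧ dy; curl F = (-4*z, -x, 0)

d omega = sum_{i<j} (∂f_j/∂x_i - ∂f_i/∂x_j) dx_i ∧ dx_j. Under the identification (dy ∧ dz, dz ∧ dx, dx ∧ dy) ↔ (e_x, e_y, e_z), the coefficients are exactly the components of curl F. Compute:
  ∂R/∂y - ∂Q/∂z = (0) - (4*z) = -4*z
  ∂P/∂z - ∂R/∂x = (x) - (2*x) = -x
  ∂Q/∂x - ∂P/∂y = (0) - (0) = 0.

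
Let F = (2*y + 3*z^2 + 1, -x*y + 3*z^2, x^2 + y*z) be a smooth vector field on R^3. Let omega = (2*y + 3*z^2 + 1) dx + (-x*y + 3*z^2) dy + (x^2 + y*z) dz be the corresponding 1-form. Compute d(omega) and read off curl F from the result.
d(omega) = (-5*z) dy ∧ dz + (-2*x + 6*z) dz ∧ dx + (-y - 2) dx ∧ dy; curl F = (-5*z, -2*x + 6*z, -y - 2)

d omega = sum_{i<j} (∂f_j/∂x_i - ∂f_i/∂x_j) dx_i ∧ dx_j. Under the identification (dy ∧ dz, dz ∧ dx, dx ∧ dy) ↔ (e_x, e_y, e_z), the coefficients are exactly the components of curl F. Compute:
  ∂R/∂y - ∂Q/∂z = (z) - (6*z) = -5*z
  ∂P/∂z - ∂R/∂x = (6*z) - (2*x) = -2*x + 6*z
  ∂Q/∂x - ∂P/∂y = (-y) - (2) = -y - 2.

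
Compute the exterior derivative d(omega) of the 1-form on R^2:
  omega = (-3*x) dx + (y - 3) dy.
d(omega) = 0

For a 1-form omega = sum_i f_i dx_i, the exterior derivative is
  d(omega) = sum_{i < j} (∂f_j/∂x_i - ∂f_i/∂x_j) dx_i ∧ dx_j.

Assembling: d(omega) = 0.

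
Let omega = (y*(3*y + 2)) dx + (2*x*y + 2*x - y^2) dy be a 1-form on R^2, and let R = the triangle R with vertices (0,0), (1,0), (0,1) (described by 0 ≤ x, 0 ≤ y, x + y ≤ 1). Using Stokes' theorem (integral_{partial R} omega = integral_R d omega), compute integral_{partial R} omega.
integral_(partial R) omega = -2/3

Stokes: integral_partial_R omega = integral_R d omega with d omega = (∂Q/∂x - ∂P/∂y) dx ∧ dy.
  ∂Q/∂x = 2*y + 2
  ∂P/∂y = 6*y + 2
  integrand = ∂Q/∂x - ∂P/∂y = -4*y.
Integrating over R: integral_0^1 integral_0^{1-x} (-4*y) dy dx = -2/3.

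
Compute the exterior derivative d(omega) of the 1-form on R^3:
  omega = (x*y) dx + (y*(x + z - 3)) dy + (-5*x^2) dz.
d(omega) = (-x + y) dx ∧ dy + (-10*x) dx ∧ dz + (-y) dy ∧ dz

For a 1-form omega = sum_i f_i dx_i, the exterior derivative is
  d(omega) = sum_{i < j} (∂f_j/∂x_i - ∂f_i/∂x_j) dx_i ∧ dx_j.
  coefficient of dx ∧ dy: ∂f_2/∂x - ∂f_1/∂y = ∂(y*(x + z - 3))/∂x - ∂(x*y)/∂y = -x + y
  coefficient of dx ∧ dz: ∂f_3/∂x - ∂f_1/∂z = ∂(-5*x^2)/∂x - ∂(x*y)/∂z = -10*x
  coefficient of dy ∧ dz: ∂f_3/∂y - ∂f_2/∂z = ∂(-5*x^2)/∂y - ∂(y*(x + z - 3))/∂z = -y
Assembling: d(omega) = (-x + y) dx ∧ dy + (-10*x) dx ∧ dz + (-y) dy ∧ dz.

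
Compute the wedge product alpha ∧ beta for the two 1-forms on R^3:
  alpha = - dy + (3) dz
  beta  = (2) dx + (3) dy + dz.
alpha ∧ beta = (2) dx ∧ dy + (-10) dy ∧ dz + (-6) dx ∧ dz

Distribute the wedge, using dx_i ∧ dx_j = -dx_j ∧ dx_i and dx_i ∧ dx_i = 0. For each pair (i, j) with i < j, the coefficient of dx_i ∧ dx_j in alpha ∧ beta is (alpha_i * beta_j - alpha_j * beta_i). Collecting: alpha ∧ beta = (2) dx ∧ dy + (-10) dy ∧ dz + (-6) dx ∧ dz.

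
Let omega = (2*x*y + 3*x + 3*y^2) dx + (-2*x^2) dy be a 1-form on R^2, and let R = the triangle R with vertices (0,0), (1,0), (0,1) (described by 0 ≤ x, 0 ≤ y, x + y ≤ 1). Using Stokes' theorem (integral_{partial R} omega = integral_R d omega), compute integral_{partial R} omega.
integral_(partial R) omega = -2

Stokes: integral_partial_R omega = integral_R d omega with d omega = (∂Q/∂x - ∂P/∂y) dx ∧ dy.
  ∂Q/∂x = -4*x
  ∂P/∂y = 2*x + 6*y
  integrand = ∂Q/∂x - ∂P/∂y = -6*x - 6*y.
Integrating over R: integral_0^1 integral_0^{1-x} (-6*x - 6*y) dy dx = -2.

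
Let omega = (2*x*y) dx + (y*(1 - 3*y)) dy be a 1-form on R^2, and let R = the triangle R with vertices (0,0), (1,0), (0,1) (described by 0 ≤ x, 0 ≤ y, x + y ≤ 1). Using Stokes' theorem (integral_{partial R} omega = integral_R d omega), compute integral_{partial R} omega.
integral_(partial R) omega = -1/3

Stokes: integral_partial_R omega = integral_R d omega with d omega = (∂Q/∂x - ∂P/∂y) dx ∧ dy.
  ∂Q/∂x = 0
  ∂P/∂y = 2*x
  integrand = ∂Q/∂x - ∂P/∂y = -2*x.
Integrating over R: integral_0^1 integral_0^{1-x} (-2*x) dy dx = -1/3.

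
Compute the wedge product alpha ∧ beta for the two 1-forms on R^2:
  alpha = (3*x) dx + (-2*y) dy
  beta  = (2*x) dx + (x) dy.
alpha ∧ beta = (x*(3*x + 4*y)) dx ∧ dy

Distribute the wedge, using dx_i ∧ dx_j = -dx_j ∧ dx_i and dx_i ∧ dx_i = 0. For each pair (i, j) with i < j, the coefficient of dx_i ∧ dx_j in alpha ∧ beta is (alpha_i * beta_j - alpha_j * beta_i). Collecting: alpha ∧ beta = (x*(3*x + 4*y)) dx ∧ dy.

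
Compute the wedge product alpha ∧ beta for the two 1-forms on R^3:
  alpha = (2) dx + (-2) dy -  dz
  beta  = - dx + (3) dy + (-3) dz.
alpha ∧ beta = (4) dx ∧ dy + (-7) dx ∧ dz + (9) dy ∧ dz

Distribute the wedge, using dx_i ∧ dx_j = -dx_j ∧ dx_i and dx_i ∧ dx_i = 0. For each pair (i, j) with i < j, the coefficient of dx_i ∧ dx_j in alpha ∧ beta is (alpha_i * beta_j - alpha_j * beta_i). Collecting: alpha ∧ beta = (4) dx ∧ dy + (-7) dx ∧ dz + (9) dy ∧ dz.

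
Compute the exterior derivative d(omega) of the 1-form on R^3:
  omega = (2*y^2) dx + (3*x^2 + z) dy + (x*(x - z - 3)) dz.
d(omega) = (6*x - 4*y) dx ∧ dy + (2*x - z - 3) dx ∧ dz + (-1) dy ∧ dz

For a 1-form omega = sum_i f_i dx_i, the exterior derivative is
  d(omega) = sum_{i < j} (∂f_j/∂x_i - ∂f_i/∂x_j) dx_i ∧ dx_j.
  coefficient of dx ∧ dy: ∂f_2/∂x - ∂f_1/∂y = ∂(3*x^2 + z)/∂x - ∂(2*y^2)/∂y = 6*x - 4*y
  coefficient of dx ∧ dz: ∂f_3/∂x - ∂f_1/∂z = ∂(x*(x - z - 3))/∂x - ∂(2*y^2)/∂z = 2*x - z - 3
  coefficient of dy ∧ dz: ∂f_3/∂y - ∂f_2/∂z = ∂(x*(x - z - 3))/∂y - ∂(3*x^2 + z)/∂z = -1
Assembling: d(omega) = (6*x - 4*y) dx ∧ dy + (2*x - z - 3) dx ∧ dz + (-1) dy ∧ dz.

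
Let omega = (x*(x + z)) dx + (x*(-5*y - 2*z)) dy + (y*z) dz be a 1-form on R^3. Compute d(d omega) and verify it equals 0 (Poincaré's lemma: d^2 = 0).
d(d omega) = 0

Step 1: d omega = sum_{i<j} (∂f_j/∂x_i - ∂f_i/∂x_j) dx_i ∧ dx_j:
  coeff of dx ∧ dy: -5*y - 2*z
  coeff of dx ∧ dz: -x
  coeff of dy ∧ dz: 2*x + z
Step 2: Apply d again to each 2-form coefficient. The only possible 3-form in R^3 is dx ∧ dy ∧ dz, with coefficient
  ∂(coeff of dy∧dz)/∂x - ∂(coeff of dx∧dz)/∂y + ∂(coeff of dx∧dy)/∂z
  = ∂/∂x (2*x + z) - ∂/∂y (-x) + ∂/∂z (-5*y - 2*z).
Each of these terms simplifies to sums of mixed partials that cancel in pairs. The result is 0 (by equality of mixed partials for smooth functions — Schwarz / Clairaut).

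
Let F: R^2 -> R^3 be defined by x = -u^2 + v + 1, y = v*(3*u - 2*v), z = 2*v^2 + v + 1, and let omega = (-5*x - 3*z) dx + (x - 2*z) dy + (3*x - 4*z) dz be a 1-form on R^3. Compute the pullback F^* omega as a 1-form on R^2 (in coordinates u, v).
F^* omega = (-10*u^3 - 3*u^2*v + 12*u*v^2 + 16*u*v + 16*u - 12*v^3 - 3*v^2 - 3*v) du + (-3*u^3 - 8*u^2*v + 2*u^2 - 12*u*v^2 - 3*u*v - 3*u - 16*v^3 - 14*v^2 - 9*v - 9) dv

Using F^*(f dg) = (f ∘ F) d(g ∘ F), substitute each coordinate x_i by F_i(u, v) in f_i, and replace dx_i by d F_i = (∂F_i/∂u) du + (∂F_i/∂v) dv.
  For the x component: f_1(F) = 5*u^2 - 6*v^2 - 8*v - 8; d F_1 = (-2*u) du + (1) dv
  For the y component: f_2(F) = -u^2 - 4*v^2 - v - 1; d F_2 = (3*v) du + (3*u - 4*v) dv
  For the z component: f_3(F) = -3*u^2 - 8*v^2 - v - 1; d F_3 = (0) du + (4*v + 1) dv
Combining and collecting du, dv coefficients:
  coeff of du: -10*u^3 - 3*u^2*v + 12*u*v^2 + 16*u*v + 16*u - 12*v^3 - 3*v^2 - 3*v
  coeff of dv: -3*u^3 - 8*u^2*v + 2*u^2 - 12*u*v^2 - 3*u*v - 3*u - 16*v^3 - 14*v^2 - 9*v - 9
F^* omega = (-10*u^3 - 3*u^2*v + 12*u*v^2 + 16*u*v + 16*u - 12*v^3 - 3*v^2 - 3*v) du + (-3*u^3 - 8*u^2*v + 2*u^2 - 12*u*v^2 - 3*u*v - 3*u - 16*v^3 - 14*v^2 - 9*v - 9) dv.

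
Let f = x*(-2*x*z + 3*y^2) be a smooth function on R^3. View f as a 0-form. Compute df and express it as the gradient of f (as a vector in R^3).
df = (-4*x*z + 3*y^2) dx + (6*x*y) dy + (-2*x^2) dz; grad f = (-4*x*z + 3*y^2, 6*x*y, -2*x^2)

For a 0-form f, d f = (∂f/∂x) dx + (∂f/∂y) dy + (∂f/∂z) dz. The components of the vector representation are exactly the entries of grad f in Cartesian coordinates:
  ∂f/∂x = -4*x*z + 3*y^2
  ∂f/∂y = 6*x*y
  ∂f/∂z = -2*x^2.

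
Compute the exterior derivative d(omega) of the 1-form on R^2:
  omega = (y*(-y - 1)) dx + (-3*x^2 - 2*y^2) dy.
d(omega) = (-6*x + 2*y + 1) dx ∧ dy

For a 1-form omega = sum_i f_i dx_i, the exterior derivative is
  d(omega) = sum_{i < j} (∂f_j/∂x_i - ∂f_i/∂x_j) dx_i ∧ dx_j.
  coefficient of dx ∧ dy: ∂f_2/∂x - ∂f_1/∂y = ∂(-3*x^2 - 2*y^2)/∂x - ∂(y*(-y - 1))/∂y = -6*x + 2*y + 1
Assembling: d(omega) = (-6*x + 2*y + 1) dx ∧ dy.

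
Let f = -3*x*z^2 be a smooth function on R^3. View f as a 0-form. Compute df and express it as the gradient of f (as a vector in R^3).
df = (-3*z^2) dx + (0) dy + (-6*x*z) dz; grad f = (-3*z^2, 0, -6*x*z)

For a 0-form f, d f = (∂f/∂x) dx + (∂f/∂y) dy + (∂f/∂z) dz. The components of the vector representation are exactly the entries of grad f in Cartesian coordinates:
  ∂f/∂x = -3*z^2
  ∂f/∂y = 0
  ∂f/∂z = -6*x*z.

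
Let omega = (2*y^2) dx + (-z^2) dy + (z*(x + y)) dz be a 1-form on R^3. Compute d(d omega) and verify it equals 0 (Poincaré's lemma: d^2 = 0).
d(d omega) = 0

Step 1: d omega = sum_{i<j} (∂f_j/∂x_i - ∂f_i/∂x_j) dx_i ∧ dx_j:
  coeff of dx ∧ dy: -4*y
  coeff of dx ∧ dz: z
  coeff of dy ∧ dz: 3*z
Step 2: Apply d again to each 2-form coefficient. The only possible 3-form in R^3 is dx ∧ dy ∧ dz, with coefficient
  ∂(coeff of dy∧dz)/∂x - ∂(coeff of dx∧dz)/∂y + ∂(coeff of dx∧dy)/∂z
  = ∂/∂x (3*z) - ∂/∂y (z) + ∂/∂z (-4*y).
Each of these terms simplifies to sums of mixed partials that cancel in pairs. The result is 0 (by equality of mixed partials for smooth functions — Schwarz / Clairaut).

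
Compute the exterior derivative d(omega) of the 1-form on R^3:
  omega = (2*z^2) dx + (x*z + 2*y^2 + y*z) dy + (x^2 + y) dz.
d(omega) = (z) dx ∧ dy + (2*x - 4*z) dx ∧ dz + (-x - y + 1) dy ∧ dz

For a 1-form omega = sum_i f_i dx_i, the exterior derivative is
  d(omega) = sum_{i < j} (∂f_j/∂x_i - ∂f_i/∂x_j) dx_i ∧ dx_j.
  coefficient of dx ∧ dy: ∂f_2/∂x - ∂f_1/∂y = ∂(x*z + 2*y^2 + y*z)/∂x - ∂(2*z^2)/∂y = z
  coefficient of dx ∧ dz: ∂f_3/∂x - ∂f_1/∂z = ∂(x^2 + y)/∂x - ∂(2*z^2)/∂z = 2*x - 4*z
  coefficient of dy ∧ dz: ∂f_3/∂y - ∂f_2/∂z = ∂(x^2 + y)/∂y - ∂(x*z + 2*y^2 + y*z)/∂z = -x - y + 1
Assembling: d(omega) = (z) dx ∧ dy + (2*x - 4*z) dx ∧ dz + (-x - y + 1) dy ∧ dz.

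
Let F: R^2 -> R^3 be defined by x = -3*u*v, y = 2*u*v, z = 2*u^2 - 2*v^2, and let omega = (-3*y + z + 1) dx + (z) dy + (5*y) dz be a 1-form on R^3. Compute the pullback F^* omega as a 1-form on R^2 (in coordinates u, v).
F^* omega = (v*(38*u^2 + 18*u*v + 2*v^2 - 3)) du + (u*(-2*u^2 + 18*u*v - 38*v^2 - 3)) dv

Using F^*(f dg) = (f ∘ F) d(g ∘ F), substitute each coordinate x_i by F_i(u, v) in f_i, and replace dx_i by d F_i = (∂F_i/∂u) du + (∂F_i/∂v) dv.
  For the x component: f_1(F) = 2*u^2 - 6*u*v - 2*v^2 + 1; d F_1 = (-3*v) du + (-3*u) dv
  For the y component: f_2(F) = 2*u^2 - 2*v^2; d F_2 = (2*v) du + (2*u) dv
  For the z component: f_3(F) = 10*u*v; d F_3 = (4*u) du + (-4*v) dv
Combining and collecting du, dv coefficients:
  coeff of du: v*(38*u^2 + 18*u*v + 2*v^2 - 3)
  coeff of dv: u*(-2*u^2 + 18*u*v - 38*v^2 - 3)
F^* omega = (v*(38*u^2 + 18*u*v + 2*v^2 - 3)) du + (u*(-2*u^2 + 18*u*v - 38*v^2 - 3)) dv.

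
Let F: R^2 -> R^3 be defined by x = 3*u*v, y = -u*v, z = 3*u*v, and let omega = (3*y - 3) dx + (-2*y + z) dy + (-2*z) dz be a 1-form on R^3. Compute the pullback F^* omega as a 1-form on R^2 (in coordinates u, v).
F^* omega = (v*(-32*u*v - 9)) du + (u*(-32*u*v - 9)) dv

Using F^*(f dg) = (f ∘ F) d(g ∘ F), substitute each coordinate x_i by F_i(u, v) in f_i, and replace dx_i by d F_i = (∂F_i/∂u) du + (∂F_i/∂v) dv.
  For the x component: f_1(F) = -3*u*v - 3; d F_1 = (3*v) du + (3*u) dv
  For the y component: f_2(F) = 5*u*v; d F_2 = (-v) du + (-u) dv
  For the z component: f_3(F) = -6*u*v; d F_3 = (3*v) du + (3*u) dv
Combining and collecting du, dv coefficients:
  coeff of du: v*(-32*u*v - 9)
  coeff of dv: u*(-32*u*v - 9)
F^* omega = (v*(-32*u*v - 9)) du + (u*(-32*u*v - 9)) dv.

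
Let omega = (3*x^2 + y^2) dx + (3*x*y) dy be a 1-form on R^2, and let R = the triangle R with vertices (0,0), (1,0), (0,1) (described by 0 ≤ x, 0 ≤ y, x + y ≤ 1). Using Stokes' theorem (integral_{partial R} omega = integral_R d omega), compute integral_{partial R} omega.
integral_(partial R) omega = 1/6

Stokes: integral_partial_R omega = integral_R d omega with d omega = (∂Q/∂x - ∂P/∂y) dx ∧ dy.
  ∂Q/∂x = 3*y
  ∂P/∂y = 2*y
  integrand = ∂Q/∂x - ∂P/∂y = y.
Integrating over R: integral_0^1 integral_0^{1-x} (y) dy dx = 1/6.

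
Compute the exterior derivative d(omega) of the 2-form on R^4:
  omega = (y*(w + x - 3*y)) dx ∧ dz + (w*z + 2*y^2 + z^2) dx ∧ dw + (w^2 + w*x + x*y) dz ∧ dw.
d(omega) = (-w - x + 6*y) dx ∧ dy ∧ dz + (2*y - 2*z) dx ∧ dz ∧ dw + (-4*y) dx ∧ dy ∧ dw + (x) dy ∧ dz ∧ dw

For a 2-form omega = sum_{i<j} g_{ij} dx_i ∧ dx_j, the exterior derivative is
  d(omega) = sum_{i<j} d(g_{ij}) ∧ dx_i ∧ dx_j = sum_{i<j, k} (∂g_{ij}/∂x_k) dx_k ∧ dx_i ∧ dx_j.
Expand each term, using dx_k ∧ dx_i ∧ dx_j = sgn(permutation) dx_{(a)} ∧ dx_{(b)} ∧ dx_{(c)} with (a < b < c) sorted:
  d(y*(w + x - 3*y)) includes (∂/∂y)(y*(w + x - 3*y)) dy = (w + x - 6*y) dy, which multiplied by dx ∧ dz gives (-w - x + 6*y) dx ∧ dy ∧ dz
  d(y*(w + x - 3*y)) includes (∂/∂w)(y*(w + x - 3*y)) dw = (y) dw, which multiplied by dx ∧ dz gives (y) dx ∧ dz ∧ dw
  d(w*z + 2*y^2 + z^2) includes (∂/∂y)(w*z + 2*y^2 + z^2) dy = (4*y) dy, which multiplied by dx ∧ dw gives (-4*y) dx ∧ dy ∧ dw
  d(w*z + 2*y^2 + z^2) includes (∂/∂z)(w*z + 2*y^2 + z^2) dz = (w + 2*z) dz, which multiplied by dx ∧ dw gives (-w - 2*z) dx ∧ dz ∧ dw
  d(w^2 + w*x + x*y) includes (∂/∂x)(w^2 + w*x + x*y) dx = (w + y) dx, which multiplied by dz ∧ dw gives (w + y) dx ∧ dz ∧ dw
  d(w^2 + w*x + x*y) includes (∂/∂y)(w^2 + w*x + x*y) dy = (x) dy, which multiplied by dz ∧ dw gives (x) dy ∧ dz ∧ dw
Collecting like 3-forms: d(omega) = (-w - x + 6*y) dx ∧ dy ∧ dz + (2*y - 2*z) dx ∧ dz ∧ dw + (-4*y) dx ∧ dy ∧ dw + (x) dy ∧ dz ∧ dw.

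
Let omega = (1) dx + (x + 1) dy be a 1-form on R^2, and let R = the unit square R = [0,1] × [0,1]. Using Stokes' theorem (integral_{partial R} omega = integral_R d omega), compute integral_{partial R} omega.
integral_(partial R) omega = 1

Stokes: integral_partial_R omega = integral_R d omega with d omega = (∂Q/∂x - ∂P/∂y) dx ∧ dy.
  ∂Q/∂x = 1
  ∂P/∂y = 0
  integrand = ∂Q/∂x - ∂P/∂y = 1.
Integrating over R: integral_0^1 integral_0^1 (1) dx dy = 1.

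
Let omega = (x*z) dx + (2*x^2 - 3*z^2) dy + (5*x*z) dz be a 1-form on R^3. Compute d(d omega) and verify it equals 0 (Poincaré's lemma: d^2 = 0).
d(d omega) = 0

Step 1: d omega = sum_{i<j} (∂f_j/∂x_i - ∂f_i/∂x_j) dx_i ∧ dx_j:
  coeff of dx ∧ dy: 4*x
  coeff of dx ∧ dz: -x + 5*z
  coeff of dy ∧ dz: 6*z
Step 2: Apply d again to each 2-form coefficient. The only possible 3-form in R^3 is dx ∧ dy ∧ dz, with coefficient
  ∂(coeff of dy∧dz)/∂x - ∂(coeff of dx∧dz)/∂y + ∂(coeff of dx∧dy)/∂z
  = ∂/∂x (6*z) - ∂/∂y (-x + 5*z) + ∂/∂z (4*x).
Each of these terms simplifies to sums of mixed partials that cancel in pairs. The result is 0 (by equality of mixed partials for smooth functions — Schwarz / Clairaut).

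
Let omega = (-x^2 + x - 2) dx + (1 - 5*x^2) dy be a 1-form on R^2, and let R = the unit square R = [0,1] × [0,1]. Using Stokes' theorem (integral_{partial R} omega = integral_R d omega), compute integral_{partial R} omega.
integral_(partial R) omega = -5

Stokes: integral_partial_R omega = integral_R d omega with d omega = (∂Q/∂x - ∂P/∂y) dx ∧ dy.
  ∂Q/∂x = -10*x
  ∂P/∂y = 0
  integrand = ∂Q/∂x - ∂P/∂y = -10*x.
Integrating over R: integral_0^1 integral_0^1 (-10*x) dx dy = -5.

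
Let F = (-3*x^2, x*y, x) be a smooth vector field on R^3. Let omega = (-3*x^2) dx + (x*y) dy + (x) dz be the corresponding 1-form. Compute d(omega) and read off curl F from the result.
d(omega) = (0) dy ∧ dz + (-1) dz ∧ dx + (y) dx ∧ dy; curl F = (0, -1, y)

d omega = sum_{i<j} (∂f_j/∂x_i - ∂f_i/∂x_j) dx_i ∧ dx_j. Under the identification (dy ∧ dz, dz ∧ dx, dx ∧ dy) ↔ (e_x, e_y, e_z), the coefficients are exactly the components of curl F. Compute:
  ∂R/∂y - ∂Q/∂z = (0) - (0) = 0
  ∂P/∂z - ∂R/∂x = (0) - (1) = -1
  ∂Q/∂x - ∂P/∂y = (y) - (0) = y.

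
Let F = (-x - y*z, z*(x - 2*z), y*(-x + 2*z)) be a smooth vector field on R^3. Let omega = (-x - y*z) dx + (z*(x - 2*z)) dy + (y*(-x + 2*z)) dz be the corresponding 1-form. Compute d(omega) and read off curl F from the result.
d(omega) = (-2*x + 6*z) dy ∧ dz + (0) dz ∧ dx + (2*z) dx ∧ dy; curl F = (-2*x + 6*z, 0, 2*z)

d omega = sum_{i<j} (∂f_j/∂x_i - ∂f_i/∂x_j) dx_i ∧ dx_j. Under the identification (dy ∧ dz, dz ∧ dx, dx ∧ dy) ↔ (e_x, e_y, e_z), the coefficients are exactly the components of curl F. Compute:
  ∂R/∂y - ∂Q/∂z = (-x + 2*z) - (x - 4*z) = -2*x + 6*z
  ∂P/∂z - ∂R/∂x = (-y) - (-y) = 0
  ∂Q/∂x - ∂P/∂y = (z) - (-z) = 2*z.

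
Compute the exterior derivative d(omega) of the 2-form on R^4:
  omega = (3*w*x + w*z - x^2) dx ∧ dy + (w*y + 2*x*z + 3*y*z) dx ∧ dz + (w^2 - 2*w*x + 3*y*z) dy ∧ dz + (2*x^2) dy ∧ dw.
d(omega) = (-2*w - 3*z) dx ∧ dy ∧ dz + (7*x + z) dx ∧ dy ∧ dw + (y) dx ∧ dz ∧ dw + (2*w - 2*x) dy ∧ dz ∧ dw

For a 2-form omega = sum_{i<j} g_{ij} dx_i ∧ dx_j, the exterior derivative is
  d(omega) = sum_{i<j} d(g_{ij}) ∧ dx_i ∧ dx_j = sum_{i<j, k} (∂g_{ij}/∂x_k) dx_k ∧ dx_i ∧ dx_j.
Expand each term, using dx_k ∧ dx_i ∧ dx_j = sgn(permutation) dx_{(a)} ∧ dx_{(b)} ∧ dx_{(c)} with (a < b < c) sorted:
  d(3*w*x + w*z - x^2) includes (∂/∂z)(3*w*x + w*z - x^2) dz = (w) dz, which multiplied by dx ∧ dy gives (w) dx ∧ dy ∧ dz
  d(3*w*x + w*z - x^2) includes (∂/∂w)(3*w*x + w*z - x^2) dw = (3*x + z) dw, which multiplied by dx ∧ dy gives (3*x + z) dx ∧ dy ∧ dw
  d(w*y + 2*x*z + 3*y*z) includes (∂/∂y)(w*y + 2*x*z + 3*y*z) dy = (w + 3*z) dy, which multiplied by dx ∧ dz gives (-w - 3*z) dx ∧ dy ∧ dz
  d(w*y + 2*x*z + 3*y*z) includes (∂/∂w)(w*y + 2*x*z + 3*y*z) dw = (y) dw, which multiplied by dx ∧ dz gives (y) dx ∧ dz ∧ dw
  d(w^2 - 2*w*x + 3*y*z) includes (∂/∂x)(w^2 - 2*w*x + 3*y*z) dx = (-2*w) dx, which multiplied by dy ∧ dz gives (-2*w) dx ∧ dy ∧ dz
  d(w^2 - 2*w*x + 3*y*z) includes (∂/∂w)(w^2 - 2*w*x + 3*y*z) dw = (2*w - 2*x) dw, which multiplied by dy ∧ dz gives (2*w - 2*x) dy ∧ dz ∧ dw
  d(2*x^2) includes (∂/∂x)(2*x^2) dx = (4*x) dx, which multiplied by dy ∧ dw gives (4*x) dx ∧ dy ∧ dw
Collecting like 3-forms: d(omega) = (-2*w - 3*z) dx ∧ dy ∧ dz + (7*x + z) dx ∧ dy ∧ dw + (y) dx ∧ dz ∧ dw + (2*w - 2*x) dy ∧ dz ∧ dw.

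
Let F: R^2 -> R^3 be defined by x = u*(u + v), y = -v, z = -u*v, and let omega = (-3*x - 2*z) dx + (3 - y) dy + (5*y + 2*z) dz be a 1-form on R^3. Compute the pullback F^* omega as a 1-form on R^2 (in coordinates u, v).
F^* omega = (-6*u^3 - 5*u^2*v + u*v^2 + 5*v^2) du + (-3*u^3 + u^2*v + 5*u*v - v - 3) dv

Using F^*(f dg) = (f ∘ F) d(g ∘ F), substitute each coordinate x_i by F_i(u, v) in f_i, and replace dx_i by d F_i = (∂F_i/∂u) du + (∂F_i/∂v) dv.
  For the x component: f_1(F) = u*(-3*u - v); d F_1 = (2*u + v) du + (u) dv
  For the y component: f_2(F) = v + 3; d F_2 = (0) du + (-1) dv
  For the z component: f_3(F) = v*(-2*u - 5); d F_3 = (-v) du + (-u) dv
Combining and collecting du, dv coefficients:
  coeff of du: -6*u^3 - 5*u^2*v + u*v^2 + 5*v^2
  coeff of dv: -3*u^3 + u^2*v + 5*u*v - v - 3
F^* omega = (-6*u^3 - 5*u^2*v + u*v^2 + 5*v^2) du + (-3*u^3 + u^2*v + 5*u*v - v - 3) dv.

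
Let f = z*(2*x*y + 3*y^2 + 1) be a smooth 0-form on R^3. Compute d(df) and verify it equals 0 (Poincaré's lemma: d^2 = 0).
d(df) = 0

Step 1: df = sum_i (∂f/∂x_i) dx_i = (2*y*z) dx + (2*z*(x + 3*y)) dy + (2*x*y + 3*y^2 + 1) dz.
Step 2: Apply d again. Using the 1-form formula, the coefficient of dx ∧ dy in d(df) is ∂^2 f/∂x ∂y - ∂^2 f/∂y ∂x = (2*z) - (2*z) = 0 (equality of mixed partials for smooth f).
Similarly for dx ∧ dz and dy ∧ dz — all coefficients vanish. So d(df) = 0.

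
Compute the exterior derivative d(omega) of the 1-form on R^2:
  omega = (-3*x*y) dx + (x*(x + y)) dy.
d(omega) = (5*x + y) dx ∧ dy

For a 1-form omega = sum_i f_i dx_i, the exterior derivative is
  d(omega) = sum_{i < j} (∂f_j/∂x_i - ∂f_i/∂x_j) dx_i ∧ dx_j.
  coefficient of dx ∧ dy: ∂f_2/∂x - ∂f_1/∂y = ∂(x*(x + y))/∂x - ∂(-3*x*y)/∂y = 5*x + y
Assembling: d(omega) = (5*x + y) dx ∧ dy.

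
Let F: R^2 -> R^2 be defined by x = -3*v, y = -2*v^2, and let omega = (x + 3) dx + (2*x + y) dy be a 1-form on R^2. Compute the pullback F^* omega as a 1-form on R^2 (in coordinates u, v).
F^* omega = (8*v^3 + 24*v^2 + 9*v - 9) dv

Using F^*(f dg) = (f ∘ F) d(g ∘ F), substitute each coordinate x_i by F_i(u, v) in f_i, and replace dx_i by d F_i = (∂F_i/∂u) du + (∂F_i/∂v) dv.
  For the x component: f_1(F) = 3 - 3*v; d F_1 = (0) du + (-3) dv
  For the y component: f_2(F) = 2*v*(-v - 3); d F_2 = (0) du + (-4*v) dv
Combining and collecting du, dv coefficients:
  coeff of du: 0
  coeff of dv: 8*v^3 + 24*v^2 + 9*v - 9
F^* omega = (8*v^3 + 24*v^2 + 9*v - 9) dv.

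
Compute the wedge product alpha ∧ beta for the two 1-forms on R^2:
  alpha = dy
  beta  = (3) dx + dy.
alpha ∧ beta = (-3) dx ∧ dy

Distribute the wedge, using dx_i ∧ dx_j = -dx_j ∧ dx_i and dx_i ∧ dx_i = 0. For each pair (i, j) with i < j, the coefficient of dx_i ∧ dx_j in alpha ∧ beta is (alpha_i * beta_j - alpha_j * beta_i). Collecting: alpha ∧ beta = (-3) dx ∧ dy.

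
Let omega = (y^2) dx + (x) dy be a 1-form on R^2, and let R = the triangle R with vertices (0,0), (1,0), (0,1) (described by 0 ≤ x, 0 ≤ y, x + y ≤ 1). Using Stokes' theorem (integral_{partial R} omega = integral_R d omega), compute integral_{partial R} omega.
integral_(partial R) omega = 1/6

Stokes: integral_partial_R omega = integral_R d omega with d omega = (∂Q/∂x - ∂P/∂y) dx ∧ dy.
  ∂Q/∂x = 1
  ∂P/∂y = 2*y
  integrand = ∂Q/∂x - ∂P/∂y = 1 - 2*y.
Integrating over R: integral_0^1 integral_0^{1-x} (1 - 2*y) dy dx = 1/6.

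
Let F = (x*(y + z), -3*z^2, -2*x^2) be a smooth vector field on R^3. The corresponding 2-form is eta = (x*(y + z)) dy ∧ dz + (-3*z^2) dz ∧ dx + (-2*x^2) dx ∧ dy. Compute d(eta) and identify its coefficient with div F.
d(eta) = (y + z) dx ∧ dy ∧ dz; div F = y + z

For a 2-form in R^3 of the form above, applying d gives a 3-form with coefficient ∂P/∂x + ∂Q/∂y + ∂R/∂z:
  ∂P/∂x = y + z
  ∂Q/∂y = 0
  ∂R/∂z = 0
Sum = y + z, which is exactly div F.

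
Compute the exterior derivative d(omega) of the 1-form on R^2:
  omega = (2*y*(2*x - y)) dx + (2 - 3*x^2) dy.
d(omega) = (-10*x + 4*y) dx ∧ dy

For a 1-form omega = sum_i f_i dx_i, the exterior derivative is
  d(omega) = sum_{i < j} (∂f_j/∂x_i - ∂f_i/∂x_j) dx_i ∧ dx_j.
  coefficient of dx ∧ dy: ∂f_2/∂x - ∂f_1/∂y = ∂(2 - 3*x^2)/∂x - ∂(2*y*(2*x - y))/∂y = -10*x + 4*y
Assembling: d(omega) = (-10*x + 4*y) dx ∧ dy.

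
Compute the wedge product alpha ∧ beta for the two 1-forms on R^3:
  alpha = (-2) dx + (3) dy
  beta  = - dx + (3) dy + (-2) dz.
alpha ∧ beta = (-3) dx ∧ dy + (4) dx ∧ dz + (-6) dy ∧ dz

Distribute the wedge, using dx_i ∧ dx_j = -dx_j ∧ dx_i and dx_i ∧ dx_i = 0. For each pair (i, j) with i < j, the coefficient of dx_i ∧ dx_j in alpha ∧ beta is (alpha_i * beta_j - alpha_j * beta_i). Collecting: alpha ∧ beta = (-3) dx ∧ dy + (4) dx ∧ dz + (-6) dy ∧ dz.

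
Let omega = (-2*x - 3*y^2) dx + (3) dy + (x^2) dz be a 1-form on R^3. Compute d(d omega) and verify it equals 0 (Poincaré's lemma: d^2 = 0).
d(d omega) = 0

Step 1: d omega = sum_{i<j} (∂f_j/∂x_i - ∂f_i/∂x_j) dx_i ∧ dx_j:
  coeff of dx ∧ dy: 6*y
  coeff of dx ∧ dz: 2*x
  coeff of dy ∧ dz: 0
Step 2: Apply d again to each 2-form coefficient. The only possible 3-form in R^3 is dx ∧ dy ∧ dz, with coefficient
  ∂(coeff of dy∧dz)/∂x - ∂(coeff of dx∧dz)/∂y + ∂(coeff of dx∧dy)/∂z
  = ∂/∂x (0) - ∂/∂y (2*x) + ∂/∂z (6*y).
Each of these terms simplifies to sums of mixed partials that cancel in pairs. The result is 0 (by equality of mixed partials for smooth functions — Schwarz / Clairaut).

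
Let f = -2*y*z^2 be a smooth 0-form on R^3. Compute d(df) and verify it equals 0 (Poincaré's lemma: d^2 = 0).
d(df) = 0

Step 1: df = sum_i (∂f/∂x_i) dx_i = (0) dx + (-2*z^2) dy + (-4*y*z) dz.
Step 2: Apply d again. Using the 1-form formula, the coefficient of dx ∧ dy in d(df) is ∂^2 f/∂x ∂y - ∂^2 f/∂y ∂x = (0) - (0) = 0 (equality of mixed partials for smooth f).
Similarly for dx ∧ dz and dy ∧ dz — all coefficients vanish. So d(df) = 0.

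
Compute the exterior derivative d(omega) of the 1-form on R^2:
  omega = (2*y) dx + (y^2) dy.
d(omega) = (-2) dx ∧ dy

For a 1-form omega = sum_i f_i dx_i, the exterior derivative is
  d(omega) = sum_{i < j} (∂f_j/∂x_i - ∂f_i/∂x_j) dx_i ∧ dx_j.
  coefficient of dx ∧ dy: ∂f_2/∂x - ∂f_1/∂y = ∂(y^2)/∂x - ∂(2*y)/∂y = -2
Assembling: d(omega) = (-2) dx ∧ dy.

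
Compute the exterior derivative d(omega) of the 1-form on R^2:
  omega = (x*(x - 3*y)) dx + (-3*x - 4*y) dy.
d(omega) = (3*x - 3) dx ∧ dy

For a 1-form omega = sum_i f_i dx_i, the exterior derivative is
  d(omega) = sum_{i < j} (∂f_j/∂x_i - ∂f_i/∂x_j) dx_i ∧ dx_j.
  coefficient of dx ∧ dy: ∂f_2/∂x - ∂f_1/∂y = ∂(-3*x - 4*y)/∂x - ∂(x*(x - 3*y))/∂y = 3*x - 3
Assembling: d(omega) = (3*x - 3) dx ∧ dy.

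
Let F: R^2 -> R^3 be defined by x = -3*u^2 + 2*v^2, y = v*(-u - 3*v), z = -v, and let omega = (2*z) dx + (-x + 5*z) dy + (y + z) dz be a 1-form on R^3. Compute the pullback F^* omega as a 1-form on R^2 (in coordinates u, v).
F^* omega = (v*(-3*u^2 + 12*u + 2*v^2 + 5*v)) du + (-3*u^3 - 18*u^2*v + 2*u*v^2 + 6*u*v + 12*v^3 + 25*v^2 + v) dv

Using F^*(f dg) = (f ∘ F) d(g ∘ F), substitute each coordinate x_i by F_i(u, v) in f_i, and replace dx_i by d F_i = (∂F_i/∂u) du + (∂F_i/∂v) dv.
  For the x component: f_1(F) = -2*v; d F_1 = (-6*u) du + (4*v) dv
  For the y component: f_2(F) = 3*u^2 - 2*v^2 - 5*v; d F_2 = (-v) du + (-u - 6*v) dv
  For the z component: f_3(F) = v*(-u - 3*v - 1); d F_3 = (0) du + (-1) dv
Combining and collecting du, dv coefficients:
  coeff of du: v*(-3*u^2 + 12*u + 2*v^2 + 5*v)
  coeff of dv: -3*u^3 - 18*u^2*v + 2*u*v^2 + 6*u*v + 12*v^3 + 25*v^2 + v
F^* omega = (v*(-3*u^2 + 12*u + 2*v^2 + 5*v)) du + (-3*u^3 - 18*u^2*v + 2*u*v^2 + 6*u*v + 12*v^3 + 25*v^2 + v) dv.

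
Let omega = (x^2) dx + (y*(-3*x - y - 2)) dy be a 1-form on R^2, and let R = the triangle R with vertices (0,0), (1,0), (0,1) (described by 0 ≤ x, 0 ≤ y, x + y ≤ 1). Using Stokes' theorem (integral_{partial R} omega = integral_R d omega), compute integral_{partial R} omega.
integral_(partial R) omega = -1/2

Stokes: integral_partial_R omega = integral_R d omega with d omega = (∂Q/∂x - ∂P/∂y) dx ∧ dy.
  ∂Q/∂x = -3*y
  ∂P/∂y = 0
  integrand = ∂Q/∂x - ∂P/∂y = -3*y.
Integrating over R: integral_0^1 integral_0^{1-x} (-3*y) dy dx = -1/2.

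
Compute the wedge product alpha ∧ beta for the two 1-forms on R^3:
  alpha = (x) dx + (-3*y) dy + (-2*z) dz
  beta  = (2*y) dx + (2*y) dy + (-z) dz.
alpha ∧ beta = (2*y*(x + 3*y)) dx ∧ dy + (z*(-x + 4*y)) dx ∧ dz + (7*y*z) dy ∧ dz

Distribute the wedge, using dx_i ∧ dx_j = -dx_j ∧ dx_i and dx_i ∧ dx_i = 0. For each pair (i, j) with i < j, the coefficient of dx_i ∧ dx_j in alpha ∧ beta is (alpha_i * beta_j - alpha_j * beta_i). Collecting: alpha ∧ beta = (2*y*(x + 3*y)) dx ∧ dy + (z*(-x + 4*y)) dx ∧ dz + (7*y*z) dy ∧ dz.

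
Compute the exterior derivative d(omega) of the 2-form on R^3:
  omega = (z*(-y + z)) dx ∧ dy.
d(omega) = (-y + 2*z) dx ∧ dy ∧ dz

For a 2-form omega = sum_{i<j} g_{ij} dx_i ∧ dx_j, the exterior derivative is
  d(omega) = sum_{i<j} d(g_{ij}) ∧ dx_i ∧ dx_j = sum_{i<j, k} (∂g_{ij}/∂x_k) dx_k ∧ dx_i ∧ dx_j.
Expand each term, using dx_k ∧ dx_i ∧ dx_j = sgn(permutation) dx_{(a)} ∧ dx_{(b)} ∧ dx_{(c)} with (a < b < c) sorted:
  d(z*(-y + z)) includes (∂/∂z)(z*(-y + z)) dz = (-y + 2*z) dz, which multiplied by dx ∧ dy gives (-y + 2*z) dx ∧ dy ∧ dz
Collecting like 3-forms: d(omega) = (-y + 2*z) dx ∧ dy ∧ dz.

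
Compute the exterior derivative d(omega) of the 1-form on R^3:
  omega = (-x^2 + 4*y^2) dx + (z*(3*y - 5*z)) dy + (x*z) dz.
d(omega) = (-8*y) dx ∧ dy + (z) dx ∧ dz + (-3*y + 10*z) dy ∧ dz

For a 1-form omega = sum_i f_i dx_i, the exterior derivative is
  d(omega) = sum_{i < j} (∂f_j/∂x_i - ∂f_i/∂x_j) dx_i ∧ dx_j.
  coefficient of dx ∧ dy: ∂f_2/∂x - ∂f_1/∂y = ∂(z*(3*y - 5*z))/∂x - ∂(-x^2 + 4*y^2)/∂y = -8*y
  coefficient of dx ∧ dz: ∂f_3/∂x - ∂f_1/∂z = ∂(x*z)/∂x - ∂(-x^2 + 4*y^2)/∂z = z
  coefficient of dy ∧ dz: ∂f_3/∂y - ∂f_2/∂z = ∂(x*z)/∂y - ∂(z*(3*y - 5*z))/∂z = -3*y + 10*z
Assembling: d(omega) = (-8*y) dx ∧ dy + (z) dx ∧ dz + (-3*y + 10*z) dy ∧ dz.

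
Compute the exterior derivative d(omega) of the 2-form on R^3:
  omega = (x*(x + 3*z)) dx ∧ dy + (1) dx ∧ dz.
d(omega) = (3*x) dx ∧ dy ∧ dz

For a 2-form omega = sum_{i<j} g_{ij} dx_i ∧ dx_j, the exterior derivative is
  d(omega) = sum_{i<j} d(g_{ij}) ∧ dx_i ∧ dx_j = sum_{i<j, k} (∂g_{ij}/∂x_k) dx_k ∧ dx_i ∧ dx_j.
Expand each term, using dx_k ∧ dx_i ∧ dx_j = sgn(permutation) dx_{(a)} ∧ dx_{(b)} ∧ dx_{(c)} with (a < b < c) sorted:
  d(x*(x + 3*z)) includes (∂/∂z)(x*(x + 3*z)) dz = (3*x) dz, which multiplied by dx ∧ dy gives (3*x) dx ∧ dy ∧ dz
Collecting like 3-forms: d(omega) = (3*x) dx ∧ dy ∧ dz.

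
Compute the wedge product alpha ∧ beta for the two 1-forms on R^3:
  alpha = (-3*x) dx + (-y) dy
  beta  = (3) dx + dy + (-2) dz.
alpha ∧ beta = (-3*x + 3*y) dx ∧ dy + (6*x) dx ∧ dz + (2*y) dy ∧ dz

Distribute the wedge, using dx_i ∧ dx_j = -dx_j ∧ dx_i and dx_i ∧ dx_i = 0. For each pair (i, j) with i < j, the coefficient of dx_i ∧ dx_j in alpha ∧ beta is (alpha_i * beta_j - alpha_j * beta_i). Collecting: alpha ∧ beta = (-3*x + 3*y) dx ∧ dy + (6*x) dx ∧ dz + (2*y) dy ∧ dz.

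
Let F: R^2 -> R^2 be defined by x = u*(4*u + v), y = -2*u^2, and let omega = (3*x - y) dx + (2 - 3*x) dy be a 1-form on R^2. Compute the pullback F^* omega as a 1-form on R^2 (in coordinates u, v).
F^* omega = (u*(160*u^2 + 50*u*v + 3*v^2 - 8)) du + (u^2*(14*u + 3*v)) dv

Using F^*(f dg) = (f ∘ F) d(g ∘ F), substitute each coordinate x_i by F_i(u, v) in f_i, and replace dx_i by d F_i = (∂F_i/∂u) du + (∂F_i/∂v) dv.
  For the x component: f_1(F) = u*(14*u + 3*v); d F_1 = (8*u + v) du + (u) dv
  For the y component: f_2(F) = -12*u^2 - 3*u*v + 2; d F_2 = (-4*u) du + (0) dv
Combining and collecting du, dv coefficients:
  coeff of du: u*(160*u^2 + 50*u*v + 3*v^2 - 8)
  coeff of dv: u^2*(14*u + 3*v)
F^* omega = (u*(160*u^2 + 50*u*v + 3*v^2 - 8)) du + (u^2*(14*u + 3*v)) dv.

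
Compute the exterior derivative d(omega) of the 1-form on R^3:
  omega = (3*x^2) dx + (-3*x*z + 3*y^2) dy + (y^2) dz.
d(omega) = (-3*z) dx ∧ dy + (3*x + 2*y) dy ∧ dz

For a 1-form omega = sum_i f_i dx_i, the exterior derivative is
  d(omega) = sum_{i < j} (∂f_j/∂x_i - ∂f_i/∂x_j) dx_i ∧ dx_j.
  coefficient of dx ∧ dy: ∂f_2/∂x - ∂f_1/∂y = ∂(-3*x*z + 3*y^2)/∂x - ∂(3*x^2)/∂y = -3*z
  coefficient of dy ∧ dz: ∂f_3/∂y - ∂f_2/∂z = ∂(y^2)/∂y - ∂(-3*x*z + 3*y^2)/∂z = 3*x + 2*y
Assembling: d(omega) = (-3*z) dx ∧ dy + (3*x + 2*y) dy ∧ dz.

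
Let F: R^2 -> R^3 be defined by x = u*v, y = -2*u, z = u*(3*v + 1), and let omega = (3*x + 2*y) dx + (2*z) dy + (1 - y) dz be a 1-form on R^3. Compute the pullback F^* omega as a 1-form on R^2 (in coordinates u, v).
F^* omega = (3*u*v^2 - 10*u*v - 2*u + 3*v + 1) du + (u*(3*u*v + 2*u + 3)) dv

Using F^*(f dg) = (f ∘ F) d(g ∘ F), substitute each coordinate x_i by F_i(u, v) in f_i, and replace dx_i by d F_i = (∂F_i/∂u) du + (∂F_i/∂v) dv.
  For the x component: f_1(F) = u*(3*v - 4); d F_1 = (v) du + (u) dv
  For the y component: f_2(F) = 2*u*(3*v + 1); d F_2 = (-2) du + (0) dv
  For the z component: f_3(F) = 2*u + 1; d F_3 = (3*v + 1) du + (3*u) dv
Combining and collecting du, dv coefficients:
  coeff of du: 3*u*v^2 - 10*u*v - 2*u + 3*v + 1
  coeff of dv: u*(3*u*v + 2*u + 3)
F^* omega = (3*u*v^2 - 10*u*v - 2*u + 3*v + 1) du + (u*(3*u*v + 2*u + 3)) dv.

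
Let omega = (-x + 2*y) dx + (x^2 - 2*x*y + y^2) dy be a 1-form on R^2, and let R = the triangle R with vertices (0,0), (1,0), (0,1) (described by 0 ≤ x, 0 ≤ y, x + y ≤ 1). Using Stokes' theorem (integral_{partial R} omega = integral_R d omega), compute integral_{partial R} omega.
integral_(partial R) omega = -1

Stokes: integral_partial_R omega = integral_R d omega with d omega = (∂Q/∂x - ∂P/∂y) dx ∧ dy.
  ∂Q/∂x = 2*x - 2*y
  ∂P/∂y = 2
  integrand = ∂Q/∂x - ∂P/∂y = 2*x - 2*y - 2.
Integrating over R: integral_0^1 integral_0^{1-x} (2*x - 2*y - 2) dy dx = -1.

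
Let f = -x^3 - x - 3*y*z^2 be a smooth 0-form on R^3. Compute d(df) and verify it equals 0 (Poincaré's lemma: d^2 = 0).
d(df) = 0

Step 1: df = sum_i (∂f/∂x_i) dx_i = (-3*x^2 - 1) dx + (-3*z^2) dy + (-6*y*z) dz.
Step 2: Apply d again. Using the 1-form formula, the coefficient of dx ∧ dy in d(df) is ∂^2 f/∂x ∂y - ∂^2 f/∂y ∂x = (0) - (0) = 0 (equality of mixed partials for smooth f).
Similarly for dx ∧ dz and dy ∧ dz — all coefficients vanish. So d(df) = 0.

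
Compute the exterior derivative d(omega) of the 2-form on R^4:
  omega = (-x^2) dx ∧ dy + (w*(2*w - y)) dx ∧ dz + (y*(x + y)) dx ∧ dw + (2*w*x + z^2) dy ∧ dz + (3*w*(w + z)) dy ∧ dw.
d(omega) = (3*w) dx ∧ dy ∧ dz + (4*w - y) dx ∧ dz ∧ dw + (-x - 2*y) dx ∧ dy ∧ dw + (-3*w + 2*x) dy ∧ dz ∧ dw

For a 2-form omega = sum_{i<j} g_{ij} dx_i ∧ dx_j, the exterior derivative is
  d(omega) = sum_{i<j} d(g_{ij}) ∧ dx_i ∧ dx_j = sum_{i<j, k} (∂g_{ij}/∂x_k) dx_k ∧ dx_i ∧ dx_j.
Expand each term, using dx_k ∧ dx_i ∧ dx_j = sgn(permutation) dx_{(a)} ∧ dx_{(b)} ∧ dx_{(c)} with (a < b < c) sorted:
  d(w*(2*w - y)) includes (∂/∂y)(w*(2*w - y)) dy = (-w) dy, which multiplied by dx ∧ dz gives (w) dx ∧ dy ∧ dz
  d(w*(2*w - y)) includes (∂/∂w)(w*(2*w - y)) dw = (4*w - y) dw, which multiplied by dx ∧ dz gives (4*w - y) dx ∧ dz ∧ dw
  d(y*(x + y)) includes (∂/∂y)(y*(x + y)) dy = (x + 2*y) dy, which multiplied by dx ∧ dw gives (-x - 2*y) dx ∧ dy ∧ dw
  d(2*w*x + z^2) includes (∂/∂x)(2*w*x + z^2) dx = (2*w) dx, which multiplied by dy ∧ dz gives (2*w) dx ∧ dy ∧ dz
  d(2*w*x + z^2) includes (∂/∂w)(2*w*x + z^2) dw = (2*x) dw, which multiplied by dy ∧ dz gives (2*x) dy ∧ dz ∧ dw
  d(3*w*(w + z)) includes (∂/∂z)(3*w*(w + z)) dz = (3*w) dz, which multiplied by dy ∧ dw gives (-3*w) dy ∧ dz ∧ dw
Collecting like 3-forms: d(omega) = (3*w) dx ∧ dy ∧ dz + (4*w - y) dx ∧ dz ∧ dw + (-x - 2*y) dx ∧ dy ∧ dw + (-3*w + 2*x) dy ∧ dz ∧ dw.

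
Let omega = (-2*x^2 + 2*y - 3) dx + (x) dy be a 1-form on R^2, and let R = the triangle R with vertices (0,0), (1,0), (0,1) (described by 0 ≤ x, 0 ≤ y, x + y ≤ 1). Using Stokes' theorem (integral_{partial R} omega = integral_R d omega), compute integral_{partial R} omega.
integral_(partial R) omega = -1/2

Stokes: integral_partial_R omega = integral_R d omega with d omega = (∂Q/∂x - ∂P/∂y) dx ∧ dy.
  ∂Q/∂x = 1
  ∂P/∂y = 2
  integrand = ∂Q/∂x - ∂P/∂y = -1.
Integrating over R: integral_0^1 integral_0^{1-x} (-1) dy dx = -1/2.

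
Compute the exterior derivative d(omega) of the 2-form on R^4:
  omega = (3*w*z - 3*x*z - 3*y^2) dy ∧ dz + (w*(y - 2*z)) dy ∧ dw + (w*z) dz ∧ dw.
d(omega) = (-3*z) dx ∧ dy ∧ dz + (2*w + 3*z) dy ∧ dz ∧ dw

For a 2-form omega = sum_{i<j} g_{ij} dx_i ∧ dx_j, the exterior derivative is
  d(omega) = sum_{i<j} d(g_{ij}) ∧ dx_i ∧ dx_j = sum_{i<j, k} (∂g_{ij}/∂x_k) dx_k ∧ dx_i ∧ dx_j.
Expand each term, using dx_k ∧ dx_i ∧ dx_j = sgn(permutation) dx_{(a)} ∧ dx_{(b)} ∧ dx_{(c)} with (a < b < c) sorted:
  d(3*w*z - 3*x*z - 3*y^2) includes (∂/∂x)(3*w*z - 3*x*z - 3*y^2) dx = (-3*z) dx, which multiplied by dy ∧ dz gives (-3*z) dx ∧ dy ∧ dz
  d(3*w*z - 3*x*z - 3*y^2) includes (∂/∂w)(3*w*z - 3*x*z - 3*y^2) dw = (3*z) dw, which multiplied by dy ∧ dz gives (3*z) dy ∧ dz ∧ dw
  d(w*(y - 2*z)) includes (∂/∂z)(w*(y - 2*z)) dz = (-2*w) dz, which multiplied by dy ∧ dw gives (2*w) dy ∧ dz ∧ dw
Collecting like 3-forms: d(omega) = (-3*z) dx ∧ dy ∧ dz + (2*w + 3*z) dy ∧ dz ∧ dw.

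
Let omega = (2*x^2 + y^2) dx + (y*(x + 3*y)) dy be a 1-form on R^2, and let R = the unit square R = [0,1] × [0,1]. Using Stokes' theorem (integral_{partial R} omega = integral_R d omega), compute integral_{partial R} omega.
integral_(partial R) omega = -1/2

Stokes: integral_partial_R omega = integral_R d omega with d omega = (∂Q/∂x - ∂P/∂y) dx ∧ dy.
  ∂Q/∂x = y
  ∂P/∂y = 2*y
  integrand = ∂Q/∂x - ∂P/∂y = -y.
Integrating over R: integral_0^1 integral_0^1 (-y) dx dy = -1/2.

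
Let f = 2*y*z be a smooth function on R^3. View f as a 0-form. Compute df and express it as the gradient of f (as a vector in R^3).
df = (0) dx + (2*z) dy + (2*y) dz; grad f = (0, 2*z, 2*y)

For a 0-form f, d f = (∂f/∂x) dx + (∂f/∂y) dy + (∂f/∂z) dz. The components of the vector representation are exactly the entries of grad f in Cartesian coordinates:
  ∂f/∂x = 0
  ∂f/∂y = 2*z
  ∂f/∂z = 2*y.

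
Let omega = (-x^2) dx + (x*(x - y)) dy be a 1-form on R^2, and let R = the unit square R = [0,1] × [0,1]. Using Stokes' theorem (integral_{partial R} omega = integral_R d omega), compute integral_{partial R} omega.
integral_(partial R) omega = 1/2

Stokes: integral_partial_R omega = integral_R d omega with d omega = (∂Q/∂x - ∂P/∂y) dx ∧ dy.
  ∂Q/∂x = 2*x - y
  ∂P/∂y = 0
  integrand = ∂Q/∂x - ∂P/∂y = 2*x - y.
Integrating over R: integral_0^1 integral_0^1 (2*x - y) dx dy = 1/2.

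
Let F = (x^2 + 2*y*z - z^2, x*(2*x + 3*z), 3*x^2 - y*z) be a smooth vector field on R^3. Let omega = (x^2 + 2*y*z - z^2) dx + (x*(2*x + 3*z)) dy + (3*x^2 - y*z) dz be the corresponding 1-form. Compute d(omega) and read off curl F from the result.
d(omega) = (-3*x - z) dy ∧ dz + (-6*x + 2*y - 2*z) dz ∧ dx + (4*x + z) dx ∧ dy; curl F = (-3*x - z, -6*x + 2*y - 2*z, 4*x + z)

d omega = sum_{i<j} (∂f_j/∂x_i - ∂f_i/∂x_j) dx_i ∧ dx_j. Under the identification (dy ∧ dz, dz ∧ dx, dx ∧ dy) ↔ (e_x, e_y, e_z), the coefficients are exactly the components of curl F. Compute:
  ∂R/∂y - ∂Q/∂z = (-z) - (3*x) = -3*x - z
  ∂P/∂z - ∂R/∂x = (2*y - 2*z) - (6*x) = -6*x + 2*y - 2*z
  ∂Q/∂x - ∂P/∂y = (4*x + 3*z) - (2*z) = 4*x + z.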